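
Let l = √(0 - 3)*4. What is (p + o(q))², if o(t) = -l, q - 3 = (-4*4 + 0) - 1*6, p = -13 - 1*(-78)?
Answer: 4177 - 520*I*√3 ≈ 4177.0 - 900.67*I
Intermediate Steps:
p = 65 (p = -13 + 78 = 65)
q = -19 (q = 3 + ((-4*4 + 0) - 1*6) = 3 + ((-16 + 0) - 6) = 3 + (-16 - 6) = 3 - 22 = -19)
l = 4*I*√3 (l = √(-3)*4 = (I*√3)*4 = 4*I*√3 ≈ 6.9282*I)
o(t) = -4*I*√3
(p + o(q))² = (65 - 4*I*√3)²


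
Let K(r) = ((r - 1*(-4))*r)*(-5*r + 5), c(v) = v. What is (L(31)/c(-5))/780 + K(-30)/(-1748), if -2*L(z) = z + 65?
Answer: -9821377/142025 ≈ -69.152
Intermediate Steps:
K(r) = r*(4 + r)*(5 - 5*r) (K(r) = ((r + 4)*r)*(5 - 5*r) = ((4 + r)*r)*(5 - 5*r) = (r*(4 + r))*(5 - 5*r) = r*(4 + r)*(5 - 5*r))
L(z) = -65/2 - z/2 (L(z) = -(z + 65)/2 = -(65 + z)/2 = -65/2 - z/2)
(L(31)/c(-5))/780 + K(-30)/(-1748) = ((-65/2 - 1/2*31)/(-5))/780 + (5*(-30)*(4 - 1*(-30)**2 - 3*(-30)))/(-1748) = ((-65/2 - 31/2)*(-1/5))*(1/780) + (5*(-30)*(4 - 1*900 + 90))*(-1/1748) = -48*(-1/5)*(1/780) + (5*(-30)*(4 - 900 + 90))*(-1/1748) = (48/5)*(1/780) + (5*(-30)*(-806))*(-1/1748) = 4/325 + 120900*(-1/1748) = 4/325 - 30225/437 = -9821377/142025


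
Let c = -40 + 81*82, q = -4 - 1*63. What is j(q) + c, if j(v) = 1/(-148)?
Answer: 977095/148 ≈ 6602.0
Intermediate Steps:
q = -67 (q = -4 - 63 = -67)
c = 6602 (c = -40 + 6642 = 6602)
j(v) = -1/148
j(q) + c = -1/148 + 6602 = 977095/148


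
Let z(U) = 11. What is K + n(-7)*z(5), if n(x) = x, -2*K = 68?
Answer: -111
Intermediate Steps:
K = -34 (K = -½*68 = -34)
K + n(-7)*z(5) = -34 - 7*11 = -34 - 77 = -111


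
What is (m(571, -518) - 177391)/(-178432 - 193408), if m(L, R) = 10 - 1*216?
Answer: 25371/53120 ≈ 0.47762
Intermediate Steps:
m(L, R) = -206 (m(L, R) = 10 - 216 = -206)
(m(571, -518) - 177391)/(-178432 - 193408) = (-206 - 177391)/(-178432 - 193408) = -177597/(-371840) = -177597*(-1/371840) = 25371/53120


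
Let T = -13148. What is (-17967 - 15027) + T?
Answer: -46142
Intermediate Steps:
(-17967 - 15027) + T = (-17967 - 15027) - 13148 = -32994 - 13148 = -46142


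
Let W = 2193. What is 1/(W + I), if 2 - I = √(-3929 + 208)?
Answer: 2195/4821746 + 61*I/4821746 ≈ 0.00045523 + 1.2651e-5*I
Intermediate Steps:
I = 2 - 61*I (I = 2 - √(-3929 + 208) = 2 - √(-3721) = 2 - 61*I ≈ 2.0 - 61.0*I)
1/(W + I) = 1/(2193 + (2 - 61*I)) = 1/(2195 - 61*I) = (2195 + 61*I)/4821746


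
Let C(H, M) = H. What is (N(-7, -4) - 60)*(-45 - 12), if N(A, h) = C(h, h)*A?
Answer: 1824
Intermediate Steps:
N(A, h) = A*h (N(A, h) = h*A = A*h)
(N(-7, -4) - 60)*(-45 - 12) = (-7*(-4) - 60)*(-45 - 12) = (28 - 60)*(-57) = -32*(-57) = 1824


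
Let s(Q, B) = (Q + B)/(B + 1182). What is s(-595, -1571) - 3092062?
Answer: -1202809952/389 ≈ -3.0921e+6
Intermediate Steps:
s(Q, B) = (B + Q)/(1182 + B)
s(-595, -1571) - 3092062 = (-1571 - 595)/(1182 - 1571) - 3092062 = -2166/(-389) - 3092062 = -1/389*(-2166) - 3092062 = 2166/389 - 3092062 = -1202809952/389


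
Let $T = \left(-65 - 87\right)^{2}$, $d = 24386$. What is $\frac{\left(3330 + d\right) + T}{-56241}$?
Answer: $- \frac{16940}{18747} \approx -0.90361$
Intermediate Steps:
$T = 23104$ ($T = \left(-152\right)^{2} = 23104$)
$\frac{\left(3330 + d\right) + T}{-56241} = \frac{\left(3330 + 24386\right) + 23104}{-56241} = \left(27716 + 23104\right) \left(- \frac{1}{56241}\right) = 50820 \left(- \frac{1}{56241}\right) = - \frac{16940}{18747}$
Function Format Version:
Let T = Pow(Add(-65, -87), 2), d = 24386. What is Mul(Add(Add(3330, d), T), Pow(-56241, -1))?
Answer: Rational(-16940, 18747) ≈ -0.90361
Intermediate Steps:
T = 23104 (T = Pow(-152, 2) = 23104)
Mul(Add(Add(3330, d), T), Pow(-56241, -1)) = Mul(Add(Add(3330, 24386), 23104), Pow(-56241, -1)) = Mul(Add(27716, 23104), Rational(-1, 56241)) = Mul(50820, Rational(-1, 56241)) = Rational(-16940, 18747)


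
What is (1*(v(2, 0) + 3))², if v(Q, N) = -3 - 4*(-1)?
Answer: 16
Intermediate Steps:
v(Q, N) = 1 (v(Q, N) = -3 + 4 = 1)
(1*(v(2, 0) + 3))² = (1*(1 + 3))² = (1*4)² = 4² = 16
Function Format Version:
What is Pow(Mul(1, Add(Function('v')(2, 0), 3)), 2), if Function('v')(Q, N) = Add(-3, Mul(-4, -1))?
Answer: 16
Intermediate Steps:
Function('v')(Q, N) = 1 (Function('v')(Q, N) = Add(-3, 4) = 1)
Pow(Mul(1, Add(Function('v')(2, 0), 3)), 2) = Pow(Mul(1, Add(1, 3)), 2) = Pow(Mul(1, 4), 2) = Pow(4, 2) = 16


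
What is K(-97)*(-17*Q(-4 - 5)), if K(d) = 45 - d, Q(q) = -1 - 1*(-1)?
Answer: 0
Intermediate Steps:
Q(q) = 0 (Q(q) = -1 + 1 = 0)
K(-97)*(-17*Q(-4 - 5)) = (45 - 1*(-97))*(-17*0) = (45 + 97)*0 = 142*0 = 0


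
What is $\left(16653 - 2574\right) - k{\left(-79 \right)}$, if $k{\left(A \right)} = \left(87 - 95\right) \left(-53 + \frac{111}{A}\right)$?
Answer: $\frac{1077857}{79} \approx 13644.0$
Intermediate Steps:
$k{\left(A \right)} = 424 - \frac{888}{A}$ ($k{\left(A \right)} = - 8 \left(-53 + \frac{111}{A}\right) = 424 - \frac{888}{A}$)
$\left(16653 - 2574\right) - k{\left(-79 \right)} = \left(16653 - 2574\right) - \left(424 - \frac{888}{-79}\right) = \left(16653 - 2574\right) - \left(424 - - \frac{888}{79}\right) = 14079 - \left(424 + \frac{888}{79}\right) = 14079 - \frac{34384}{79} = \frac{1077857}{79}$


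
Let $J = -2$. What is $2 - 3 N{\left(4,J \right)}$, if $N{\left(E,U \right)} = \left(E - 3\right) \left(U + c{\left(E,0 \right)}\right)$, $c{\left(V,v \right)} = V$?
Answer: $-4$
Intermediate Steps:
$N{\left(E,U \right)} = \left(-3 + E\right) \left(E + U\right)$ ($N{\left(E,U \right)} = \left(E - 3\right) \left(U + E\right) = \left(-3 + E\right) \left(E + U\right)$)
$2 - 3 N{\left(4,J \right)} = 2 - 3 \left(4^{2} - 12 - -6 + 4 \left(-2\right)\right) = 2 - 3 \left(16 - 12 + 6 - 8\right) = 2 - 6 = -4$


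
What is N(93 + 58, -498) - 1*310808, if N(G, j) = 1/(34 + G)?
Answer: -57499479/185 ≈ -3.1081e+5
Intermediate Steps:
N(93 + 58, -498) - 1*310808 = 1/(34 + (93 + 58)) - 1*310808 = 1/(34 + 151) - 310808 = 1/185 - 310808 = -57499479/185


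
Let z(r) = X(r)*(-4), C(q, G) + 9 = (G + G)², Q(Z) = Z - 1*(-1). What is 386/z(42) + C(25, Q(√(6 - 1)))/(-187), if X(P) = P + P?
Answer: -38611/31416 - 8*√5/187 ≈ -1.3247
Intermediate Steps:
X(P) = 2*P
Q(Z) = 1 + Z (Q(Z) = Z + 1 = 1 + Z)
C(q, G) = -9 + 4*G² (C(q, G) = -9 + (G + G)² = -9 + (2*G)² = -9 + 4*G²)
z(r) = -8*r (z(r) = (2*r)*(-4) = -8*r)
386/z(42) + C(25, Q(√(6 - 1)))/(-187) = 386/((-8*42)) + (-9 + 4*(1 + √(6 - 1))²)/(-187) = 386/(-336) + (-9 + 4*(1 + √5)²)*(-1/187) = 386*(-1/336) + (9/187 - 4*(1 + √5)²/187) = -193/168 + (9/187 - 4*(1 + √5)²/187) = -34579/31416 - 4*(1 + √5)²/187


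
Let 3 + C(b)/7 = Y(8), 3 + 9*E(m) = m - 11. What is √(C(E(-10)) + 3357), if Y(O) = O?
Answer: 8*√53 ≈ 58.241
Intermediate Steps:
E(m) = -14/9 + m/9 (E(m) = -⅓ + (m - 11)/9 = -⅓ + (-11 + m)/9 = -⅓ + (-11/9 + m/9) = -14/9 + m/9)
C(b) = 35 (C(b) = -21 + 7*8 = -21 + 56 = 35)
√(C(E(-10)) + 3357) = √(35 + 3357) = √3392 = 8*√53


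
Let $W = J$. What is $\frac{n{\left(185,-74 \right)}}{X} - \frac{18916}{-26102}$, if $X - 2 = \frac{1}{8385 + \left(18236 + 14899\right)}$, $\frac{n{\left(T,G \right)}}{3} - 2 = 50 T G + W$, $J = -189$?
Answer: $- \frac{1113048695206942}{1083768091} \approx -1.027 \cdot 10^{6}$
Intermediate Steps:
$W = -189$
$n{\left(T,G \right)} = -561 + 150 G T$ ($n{\left(T,G \right)} = 6 + 3 \left(50 T G - 189\right) = 6 + 3 \left(50 G T - 189\right) = 6 + 3 \left(-189 + 50 G T\right) = 6 + \left(-567 + 150 G T\right) = -561 + 150 G T$)
$X = \frac{83041}{41520}$ ($X = 2 + \frac{1}{8385 + \left(18236 + 14899\right)} = 2 + \frac{1}{8385 + 33135} = 2 + \frac{1}{41520} = \frac{83041}{41520} \approx 2.0$)
$\frac{n{\left(185,-74 \right)}}{X} - \frac{18916}{-26102} = \frac{-561 + 150 \left(-74\right) 185}{\frac{83041}{41520}} - \frac{18916}{-26102} = \left(-561 - 2053500\right) \frac{41520}{83041} - - \frac{9458}{13051} = \left(-2054061\right) \frac{41520}{83041} + \frac{9458}{13051} = - \frac{85284612720}{83041} + \frac{9458}{13051} = - \frac{1113048695206942}{1083768091}$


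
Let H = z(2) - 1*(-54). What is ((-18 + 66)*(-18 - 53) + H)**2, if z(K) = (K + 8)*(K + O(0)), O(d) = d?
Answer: 11115556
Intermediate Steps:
z(K) = K*(8 + K) (z(K) = (K + 8)*(K + 0) = (8 + K)*K = K*(8 + K))
H = 74 (H = 2*(8 + 2) - 1*(-54) = 2*10 + 54 = 20 + 54 = 74)
((-18 + 66)*(-18 - 53) + H)**2 = ((-18 + 66)*(-18 - 53) + 74)**2 = (48*(-71) + 74)**2 = (-3408 + 74)**2 = (-3334)**2 = 11115556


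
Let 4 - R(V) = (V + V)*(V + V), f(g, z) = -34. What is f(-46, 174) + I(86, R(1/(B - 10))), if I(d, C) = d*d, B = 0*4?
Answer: 7362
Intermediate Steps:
B = 0
R(V) = 4 - 4*V² (R(V) = 4 - (V + V)*(V + V) = 4 - 2*V*2*V = 4 - 4*V²)
I(d, C) = d²
f(-46, 174) + I(86, R(1/(B - 10))) = -34 + 86² = -34 + 7396 = 7362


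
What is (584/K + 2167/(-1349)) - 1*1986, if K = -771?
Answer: -2068055467/1040079 ≈ -1988.4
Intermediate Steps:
(584/K + 2167/(-1349)) - 1*1986 = (584/(-771) + 2167/(-1349)) - 1*1986 = (584*(-1/771) + 2167*(-1/1349)) - 1986 = (-584/771 - 2167/1349) - 1986 = -2458573/1040079 - 1986 = -2068055467/1040079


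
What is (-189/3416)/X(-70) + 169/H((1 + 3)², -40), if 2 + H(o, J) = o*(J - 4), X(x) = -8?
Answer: -320357/1378112 ≈ -0.23246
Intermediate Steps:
H(o, J) = -2 + o*(-4 + J) (H(o, J) = -2 + o*(J - 4) = -2 + o*(-4 + J))
(-189/3416)/X(-70) + 169/H((1 + 3)², -40) = -189/3416/(-8) + 169/(-2 - 4*(1 + 3)² - 40*(1 + 3)²) = -189*1/3416*(-⅛) + 169/(-2 - 4*4² - 40*4²) = -27/488*(-⅛) + 169/(-2 - 4*16 - 40*16) = 27/3904 + 169/(-2 - 64 - 640) = 27/3904 + 169/(-706) = 27/3904 + 169*(-1/706) = 27/3904 - 169/706 = -320357/1378112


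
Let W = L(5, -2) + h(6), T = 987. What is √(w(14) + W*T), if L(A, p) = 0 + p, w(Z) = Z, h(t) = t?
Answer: √3962 ≈ 62.944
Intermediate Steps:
L(A, p) = p
W = 4 (W = -2 + 6 = 4)
√(w(14) + W*T) = √(14 + 4*987) = √(14 + 3948) = √3962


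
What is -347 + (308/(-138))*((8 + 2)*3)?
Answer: -9521/23 ≈ -413.96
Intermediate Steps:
-347 + (308/(-138))*((8 + 2)*3) = -347 + (308*(-1/138))*(10*3) = -347 - 154/69*30 = -347 - 1540/23 = -9521/23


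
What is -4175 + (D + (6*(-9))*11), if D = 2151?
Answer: -2618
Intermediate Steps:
-4175 + (D + (6*(-9))*11) = -4175 + (2151 + (6*(-9))*11) = -4175 + (2151 - 54*11) = -4175 + (2151 - 594) = -4175 + 1557 = -2618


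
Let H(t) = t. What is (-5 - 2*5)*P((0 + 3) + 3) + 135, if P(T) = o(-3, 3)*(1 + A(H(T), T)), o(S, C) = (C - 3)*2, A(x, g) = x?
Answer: 135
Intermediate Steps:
o(S, C) = -6 + 2*C (o(S, C) = (-3 + C)*2 = -6 + 2*C)
P(T) = 0 (P(T) = (-6 + 2*3)*(1 + T) = (-6 + 6)*(1 + T) = 0*(1 + T) = 0)
(-5 - 2*5)*P((0 + 3) + 3) + 135 = (-5 - 2*5)*0 + 135 = (-5 - 10)*0 + 135 = -15*0 + 135 = 0 + 135 = 135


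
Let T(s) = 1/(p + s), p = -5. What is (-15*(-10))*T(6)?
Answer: 150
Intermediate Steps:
T(s) = 1/(-5 + s)
(-15*(-10))*T(6) = (-15*(-10))/(-5 + 6) = 150/1 = 150*1 = 150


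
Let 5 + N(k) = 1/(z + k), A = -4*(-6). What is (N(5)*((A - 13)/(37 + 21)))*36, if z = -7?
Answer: -1089/29 ≈ -37.552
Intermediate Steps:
A = 24
N(k) = -5 + 1/(-7 + k)
(N(5)*((A - 13)/(37 + 21)))*36 = (((36 - 5*5)/(-7 + 5))*((24 - 13)/(37 + 21)))*36 = (((36 - 25)/(-2))*(11/58))*36 = ((-½*11)*(11*(1/58)))*36 = -11/2*11/58*36 = -121/116*36 = -1089/29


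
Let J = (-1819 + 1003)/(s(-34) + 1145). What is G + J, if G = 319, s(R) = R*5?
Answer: 103403/325 ≈ 318.16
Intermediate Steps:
s(R) = 5*R
J = -272/325 (J = (-1819 + 1003)/(5*(-34) + 1145) = -816/(-170 + 1145) = -816/975 = -816*1/975 = -272/325 ≈ -0.83692)
G + J = 319 - 272/325 = 103403/325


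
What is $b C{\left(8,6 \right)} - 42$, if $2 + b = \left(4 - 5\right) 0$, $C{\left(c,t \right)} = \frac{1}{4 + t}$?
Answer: $- \frac{211}{5} \approx -42.2$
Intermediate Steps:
$b = -2$ ($b = -2 + \left(4 - 5\right) 0 = -2 - 0 = -2 + 0 = -2$)
$b C{\left(8,6 \right)} - 42 = - \frac{2}{4 + 6} - 42 = - \frac{2}{10} - 42 = \left(-2\right) \frac{1}{10} - 42 = - \frac{1}{5} - 42 = - \frac{211}{5}$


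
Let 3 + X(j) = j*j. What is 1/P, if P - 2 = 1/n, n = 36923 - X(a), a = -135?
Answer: 18701/37403 ≈ 0.49999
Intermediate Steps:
X(j) = -3 + j**2 (X(j) = -3 + j*j = -3 + j**2)
n = 18701 (n = 36923 - (-3 + (-135)**2) = 36923 - (-3 + 18225) = 36923 - 1*18222 = 36923 - 18222 = 18701)
P = 37403/18701 (P = 2 + 1/18701 = 37403/18701 ≈ 2.0001)
1/P = 1/(37403/18701) = 18701/37403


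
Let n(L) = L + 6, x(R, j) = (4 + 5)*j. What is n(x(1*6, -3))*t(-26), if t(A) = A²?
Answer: -14196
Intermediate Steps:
x(R, j) = 9*j
n(L) = 6 + L
n(x(1*6, -3))*t(-26) = (6 + 9*(-3))*(-26)² = (6 - 27)*676 = -21*676 = -14196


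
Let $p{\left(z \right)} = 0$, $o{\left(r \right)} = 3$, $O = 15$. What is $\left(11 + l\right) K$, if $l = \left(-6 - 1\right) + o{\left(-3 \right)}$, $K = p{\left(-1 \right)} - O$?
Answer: $-105$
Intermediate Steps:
$K = -15$ ($K = 0 - 15 = -15$)
$l = -4$ ($l = \left(-6 - 1\right) + 3 = -7 + 3 = -4$)
$\left(11 + l\right) K = \left(11 - 4\right) \left(-15\right) = 7 \left(-15\right) = -105$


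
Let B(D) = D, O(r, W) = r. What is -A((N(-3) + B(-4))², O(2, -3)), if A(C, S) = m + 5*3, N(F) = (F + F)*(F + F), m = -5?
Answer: -10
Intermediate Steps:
N(F) = 4*F² (N(F) = (2*F)*(2*F) = 4*F²)
A(C, S) = 10 (A(C, S) = -5 + 5*3 = -5 + 15 = 10)
-A((N(-3) + B(-4))², O(2, -3)) = -1*10 = -10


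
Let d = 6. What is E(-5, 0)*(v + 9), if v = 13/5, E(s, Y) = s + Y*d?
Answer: -58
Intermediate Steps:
E(s, Y) = s + 6*Y (E(s, Y) = s + Y*6 = s + 6*Y)
v = 13/5 (v = 13*(⅕) = 13/5 ≈ 2.6000)
E(-5, 0)*(v + 9) = (-5 + 6*0)*(13/5 + 9) = (-5 + 0)*(58/5) = -5*58/5 = -58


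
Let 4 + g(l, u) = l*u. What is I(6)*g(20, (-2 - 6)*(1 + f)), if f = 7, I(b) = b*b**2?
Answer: -277344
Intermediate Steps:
I(b) = b**3
g(l, u) = -4 + l*u
I(6)*g(20, (-2 - 6)*(1 + f)) = 6**3*(-4 + 20*((-2 - 6)*(1 + 7))) = 216*(-4 + 20*(-8*8)) = 216*(-4 + 20*(-64)) = 216*(-4 - 1280) = 216*(-1284) = -277344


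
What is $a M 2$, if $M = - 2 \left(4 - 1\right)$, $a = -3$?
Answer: $36$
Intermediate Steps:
$M = -6$ ($M = \left(-2\right) 3 = -6$)
$a M 2 = \left(-3\right) \left(-6\right) 2 = 18 \cdot 2 = 36$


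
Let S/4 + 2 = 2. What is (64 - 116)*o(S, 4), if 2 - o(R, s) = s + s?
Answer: 312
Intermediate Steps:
S = 0 (S = -8 + 4*2 = -8 + 8 = 0)
o(R, s) = 2 - 2*s (o(R, s) = 2 - (s + s) = 2 - 2*s)
(64 - 116)*o(S, 4) = (64 - 116)*(2 - 2*4) = -52*(2 - 8) = -52*(-6) = 312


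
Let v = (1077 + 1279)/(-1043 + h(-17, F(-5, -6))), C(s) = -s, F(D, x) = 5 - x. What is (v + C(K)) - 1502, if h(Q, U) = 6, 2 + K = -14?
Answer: -1543338/1037 ≈ -1488.3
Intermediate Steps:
K = -16 (K = -2 - 14 = -16)
v = -2356/1037 (v = (1077 + 1279)/(-1043 + 6) = 2356/(-1037) = 2356*(-1/1037) = -2356/1037 ≈ -2.2719)
(v + C(K)) - 1502 = (-2356/1037 - 1*(-16)) - 1502 = (-2356/1037 + 16) - 1502 = 14236/1037 - 1502 = -1543338/1037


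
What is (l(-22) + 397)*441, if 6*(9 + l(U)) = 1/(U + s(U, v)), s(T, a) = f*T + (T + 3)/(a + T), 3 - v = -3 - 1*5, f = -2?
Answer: 29773331/174 ≈ 1.7111e+5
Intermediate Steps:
v = 11 (v = 3 - (-3 - 1*5) = 3 - (-3 - 5) = 3 - 1*(-8) = 3 + 8 = 11)
s(T, a) = -2*T + (3 + T)/(T + a) (s(T, a) = -2*T + (T + 3)/(a + T) = -2*T + (3 + T)/(T + a))
l(U) = -9 + 1/(6*(U + (3 - 21*U - 2*U²)/(11 + U))) (l(U) = -9 + 1/(6*(U + (3 + U - 2*U² - 2*U*11)/(U + 11))) = -9 + 1/(6*(U + (3 + U - 2*U² - 22*U)/(11 + U))) = -9 + 1/(6*(U + (3 - 21*U - 2*U²)/(11 + U))))
(l(-22) + 397)*441 = ((151 - 541*(-22) - 54*(-22)²)/(6*(-3 + (-22)² + 10*(-22))) + 397)*441 = ((151 + 11902 - 54*484)/(6*(-3 + 484 - 220)) + 397)*441 = ((⅙)*(151 + 11902 - 26136)/261 + 397)*441 = ((⅙)*(1/261)*(-14083) + 397)*441 = (-14083/1566 + 397)*441 = (607619/1566)*441 = 29773331/174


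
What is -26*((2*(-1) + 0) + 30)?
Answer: -728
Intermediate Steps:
-26*((2*(-1) + 0) + 30) = -26*((-2 + 0) + 30) = -26*(-2 + 30) = -26*28 = -728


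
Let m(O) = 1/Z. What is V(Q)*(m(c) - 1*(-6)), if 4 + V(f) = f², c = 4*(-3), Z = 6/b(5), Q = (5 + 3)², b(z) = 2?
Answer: 25916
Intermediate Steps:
Q = 64 (Q = 8² = 64)
Z = 3 (Z = 6/2 = 6*(½) = 3)
c = -12
m(O) = ⅓ (m(O) = 1/3 = ⅓)
V(f) = -4 + f²
V(Q)*(m(c) - 1*(-6)) = (-4 + 64²)*(⅓ - 1*(-6)) = (-4 + 4096)*(⅓ + 6) = 4092*(19/3) = 25916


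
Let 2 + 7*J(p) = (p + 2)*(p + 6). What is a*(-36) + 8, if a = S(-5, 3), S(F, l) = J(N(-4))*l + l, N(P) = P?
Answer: -52/7 ≈ -7.4286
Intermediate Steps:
J(p) = -2/7 + (2 + p)*(6 + p)/7 (J(p) = -2/7 + ((p + 2)*(p + 6))/7 = -2/7 + ((2 + p)*(6 + p))/7 = -2/7 + (2 + p)*(6 + p)/7)
S(F, l) = l/7 (S(F, l) = (10/7 + (⅐)*(-4)² + (8/7)*(-4))*l + l = (10/7 + (⅐)*16 - 32/7)*l + l = (10/7 + 16/7 - 32/7)*l + l = -6*l/7 + l = l/7)
a = 3/7 (a = (⅐)*3 = 3/7 ≈ 0.42857)
a*(-36) + 8 = (3/7)*(-36) + 8 = -108/7 + 8 = -52/7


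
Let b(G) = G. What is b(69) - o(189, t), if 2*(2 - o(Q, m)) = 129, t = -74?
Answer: 263/2 ≈ 131.50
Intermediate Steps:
o(Q, m) = -125/2 (o(Q, m) = 2 - ½*129 = 2 - 129/2 = -125/2)
b(69) - o(189, t) = 69 - 1*(-125/2) = 69 + 125/2 = 263/2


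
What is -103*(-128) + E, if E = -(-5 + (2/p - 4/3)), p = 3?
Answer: 39569/3 ≈ 13190.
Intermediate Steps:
E = 17/3 (E = -(-5 + (2/3 - 4/3)) = -(-5 + (2*(⅓) - 4*⅓)) = -(-5 + (⅔ - 4/3)) = -(-5 - ⅔) = -1*(-17/3) = 17/3 ≈ 5.6667)
-103*(-128) + E = -103*(-128) + 17/3 = 13184 + 17/3 = 39569/3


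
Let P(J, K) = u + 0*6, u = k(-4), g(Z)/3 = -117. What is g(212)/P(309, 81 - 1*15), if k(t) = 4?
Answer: -351/4 ≈ -87.750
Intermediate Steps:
g(Z) = -351 (g(Z) = 3*(-117) = -351)
u = 4
P(J, K) = 4 (P(J, K) = 4 + 0*6 = 4 + 0 = 4)
g(212)/P(309, 81 - 1*15) = -351/4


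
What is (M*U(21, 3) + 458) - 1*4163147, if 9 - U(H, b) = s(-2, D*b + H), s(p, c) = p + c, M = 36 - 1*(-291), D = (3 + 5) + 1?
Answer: -4174788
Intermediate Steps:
D = 9 (D = 8 + 1 = 9)
M = 327 (M = 36 + 291 = 327)
s(p, c) = c + p
U(H, b) = 11 - H - 9*b (U(H, b) = 9 - ((9*b + H) - 2) = 9 - ((H + 9*b) - 2) = 9 - (-2 + H + 9*b) = 9 + (2 - H - 9*b) = 11 - H - 9*b)
(M*U(21, 3) + 458) - 1*4163147 = (327*(11 - 1*21 - 9*3) + 458) - 1*4163147 = (327*(11 - 21 - 27) + 458) - 4163147 = (327*(-37) + 458) - 4163147 = (-12099 + 458) - 4163147 = -11641 - 4163147 = -4174788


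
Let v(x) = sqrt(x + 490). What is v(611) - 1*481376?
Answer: -481376 + sqrt(1101) ≈ -4.8134e+5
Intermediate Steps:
v(x) = sqrt(490 + x)
v(611) - 1*481376 = sqrt(490 + 611) - 1*481376 = sqrt(1101) - 481376 = -481376 + sqrt(1101)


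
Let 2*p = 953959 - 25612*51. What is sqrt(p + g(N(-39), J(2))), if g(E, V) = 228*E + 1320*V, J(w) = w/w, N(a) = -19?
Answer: I*sqrt(716554)/2 ≈ 423.25*I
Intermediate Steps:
J(w) = 1
p = -352253/2 (p = (953959 - 25612*51)/2 = (953959 - 1306212)/2 = (1/2)*(-352253) = -352253/2 ≈ -1.7613e+5)
sqrt(p + g(N(-39), J(2))) = sqrt(-352253/2 + (228*(-19) + 1320*1)) = sqrt(-352253/2 + (-4332 + 1320)) = sqrt(-352253/2 - 3012) = sqrt(-358277/2) = I*sqrt(716554)/2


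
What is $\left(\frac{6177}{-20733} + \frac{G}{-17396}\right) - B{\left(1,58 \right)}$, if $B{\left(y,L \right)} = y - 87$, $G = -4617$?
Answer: $\frac{10335332739}{120223756} \approx 85.968$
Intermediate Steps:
$B{\left(y,L \right)} = -87 + y$
$\left(\frac{6177}{-20733} + \frac{G}{-17396}\right) - B{\left(1,58 \right)} = \left(\frac{6177}{-20733} - \frac{4617}{-17396}\right) - \left(-87 + 1\right) = \left(6177 \left(- \frac{1}{20733}\right) - - \frac{4617}{17396}\right) - -86 = \left(- \frac{2059}{6911} + \frac{4617}{17396}\right) + 86 = - \frac{3910277}{120223756} + 86 = \frac{10335332739}{120223756}$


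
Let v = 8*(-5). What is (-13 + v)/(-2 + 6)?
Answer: -53/4 ≈ -13.250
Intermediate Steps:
v = -40
(-13 + v)/(-2 + 6) = (-13 - 40)/(-2 + 6) = -53/4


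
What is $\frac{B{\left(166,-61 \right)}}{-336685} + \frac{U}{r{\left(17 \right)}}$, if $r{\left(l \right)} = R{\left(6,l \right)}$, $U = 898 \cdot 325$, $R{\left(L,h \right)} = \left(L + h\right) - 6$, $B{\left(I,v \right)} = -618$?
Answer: $\frac{5780089868}{336685} \approx 17168.0$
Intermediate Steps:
$R{\left(L,h \right)} = -6 + L + h$
$U = 291850$
$r{\left(l \right)} = l$ ($r{\left(l \right)} = -6 + 6 + l = l$)
$\frac{B{\left(166,-61 \right)}}{-336685} + \frac{U}{r{\left(17 \right)}} = - \frac{618}{-336685} + \frac{291850}{17} = \left(-618\right) \left(- \frac{1}{336685}\right) + 291850 \cdot \frac{1}{17} = \frac{618}{336685} + \frac{291850}{17} = \frac{5780089868}{336685}$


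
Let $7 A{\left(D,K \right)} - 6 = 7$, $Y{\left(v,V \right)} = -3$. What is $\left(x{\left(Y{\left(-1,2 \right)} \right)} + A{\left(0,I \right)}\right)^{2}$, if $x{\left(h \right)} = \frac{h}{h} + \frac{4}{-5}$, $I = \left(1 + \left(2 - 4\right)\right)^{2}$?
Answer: $\frac{5184}{1225} \approx 4.2318$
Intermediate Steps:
$I = 1$ ($I = \left(1 + \left(2 - 4\right)\right)^{2} = \left(1 - 2\right)^{2} = \left(-1\right)^{2} = 1$)
$A{\left(D,K \right)} = \frac{13}{7}$ ($A{\left(D,K \right)} = \frac{6}{7} + \frac{1}{7} \cdot 7 = \frac{6}{7} + 1 = \frac{13}{7}$)
$x{\left(h \right)} = \frac{1}{5}$ ($x{\left(h \right)} = 1 + 4 \left(- \frac{1}{5}\right) = 1 - \frac{4}{5} = \frac{1}{5}$)
$\left(x{\left(Y{\left(-1,2 \right)} \right)} + A{\left(0,I \right)}\right)^{2} = \left(\frac{1}{5} + \frac{13}{7}\right)^{2} = \left(\frac{72}{35}\right)^{2} = \frac{5184}{1225}$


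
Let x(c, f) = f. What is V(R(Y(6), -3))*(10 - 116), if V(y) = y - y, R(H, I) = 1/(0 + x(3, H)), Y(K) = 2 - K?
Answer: 0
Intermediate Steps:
R(H, I) = 1/H (R(H, I) = 1/(0 + H) = 1/H)
V(y) = 0
V(R(Y(6), -3))*(10 - 116) = 0*(10 - 116) = 0*(-106) = 0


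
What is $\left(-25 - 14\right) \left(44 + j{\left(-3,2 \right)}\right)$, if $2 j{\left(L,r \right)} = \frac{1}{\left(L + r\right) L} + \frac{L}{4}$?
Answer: $- \frac{13663}{8} \approx -1707.9$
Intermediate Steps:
$j{\left(L,r \right)} = \frac{L}{8} + \frac{1}{2 L \left(L + r\right)}$ ($j{\left(L,r \right)} = \frac{\frac{1}{\left(L + r\right) L} + \frac{L}{4}}{2} = \frac{\frac{1}{L \left(L + r\right)} + L \frac{1}{4}}{2} = \frac{\frac{1}{L \left(L + r\right)} + \frac{L}{4}}{2} = \frac{\frac{L}{4} + \frac{1}{L \left(L + r\right)}}{2} = \frac{L}{8} + \frac{1}{2 L \left(L + r\right)}$)
$\left(-25 - 14\right) \left(44 + j{\left(-3,2 \right)}\right) = \left(-25 - 14\right) \left(44 + \frac{4 + \left(-3\right)^{3} + 2 \left(-3\right)^{2}}{8 \left(-3\right) \left(-3 + 2\right)}\right) = \left(-25 - 14\right) \left(44 + \frac{1}{8} \left(- \frac{1}{3}\right) \frac{1}{-1} \left(4 - 27 + 2 \cdot 9\right)\right) = - 39 \left(44 + \frac{1}{8} \left(- \frac{1}{3}\right) \left(-1\right) \left(4 - 27 + 18\right)\right) = - 39 \left(44 + \frac{1}{8} \left(- \frac{1}{3}\right) \left(-1\right) \left(-5\right)\right) = - 39 \left(44 - \frac{5}{24}\right) = \left(-39\right) \frac{1051}{24} = - \frac{13663}{8}$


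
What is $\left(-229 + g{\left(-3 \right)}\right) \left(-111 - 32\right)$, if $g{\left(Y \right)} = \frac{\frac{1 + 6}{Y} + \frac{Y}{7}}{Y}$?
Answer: $\frac{2054767}{63} \approx 32615.0$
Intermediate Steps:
$g{\left(Y \right)} = \frac{\frac{7}{Y} + \frac{Y}{7}}{Y}$ ($g{\left(Y \right)} = \frac{\frac{7}{Y} + Y \frac{1}{7}}{Y} = \frac{\frac{7}{Y} + \frac{Y}{7}}{Y}$)
$\left(-229 + g{\left(-3 \right)}\right) \left(-111 - 32\right) = \left(-229 + \left(\frac{1}{7} + \frac{7}{9}\right)\right) \left(-111 - 32\right) = \left(-229 + \left(\frac{1}{7} + 7 \cdot \frac{1}{9}\right)\right) \left(-143\right) = \left(-229 + \left(\frac{1}{7} + \frac{7}{9}\right)\right) \left(-143\right) = \left(-229 + \frac{58}{63}\right) \left(-143\right) = \left(- \frac{14369}{63}\right) \left(-143\right) = \frac{2054767}{63}$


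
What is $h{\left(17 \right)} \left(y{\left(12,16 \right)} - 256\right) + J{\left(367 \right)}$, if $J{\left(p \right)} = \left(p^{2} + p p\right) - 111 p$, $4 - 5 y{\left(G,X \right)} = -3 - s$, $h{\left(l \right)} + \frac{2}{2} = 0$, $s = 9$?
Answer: $\frac{1144469}{5} \approx 2.2889 \cdot 10^{5}$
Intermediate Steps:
$h{\left(l \right)} = -1$ ($h{\left(l \right)} = -1 + 0 = -1$)
$y{\left(G,X \right)} = \frac{16}{5}$ ($y{\left(G,X \right)} = \frac{4}{5} - \frac{-3 - 9}{5} = \frac{4}{5} - - \frac{12}{5} = \frac{4}{5} + \frac{12}{5} = \frac{16}{5}$)
$J{\left(p \right)} = - 111 p + 2 p^{2}$ ($J{\left(p \right)} = \left(p^{2} + p^{2}\right) - 111 p = 2 p^{2} - 111 p = - 111 p + 2 p^{2}$)
$h{\left(17 \right)} \left(y{\left(12,16 \right)} - 256\right) + J{\left(367 \right)} = - (\frac{16}{5} - 256) + 367 \left(-111 + 2 \cdot 367\right) = \left(-1\right) \left(- \frac{1264}{5}\right) + 367 \left(-111 + 734\right) = \frac{1264}{5} + 367 \cdot 623 = \frac{1264}{5} + 228641 = \frac{1144469}{5}$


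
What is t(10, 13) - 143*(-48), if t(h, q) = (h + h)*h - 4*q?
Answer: 7012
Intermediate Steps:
t(h, q) = -4*q + 2*h² (t(h, q) = (2*h)*h - 4*q = 2*h² - 4*q = -4*q + 2*h²)
t(10, 13) - 143*(-48) = (-4*13 + 2*10²) - 143*(-48) = (-52 + 2*100) + 6864 = (-52 + 200) + 6864 = 148 + 6864 = 7012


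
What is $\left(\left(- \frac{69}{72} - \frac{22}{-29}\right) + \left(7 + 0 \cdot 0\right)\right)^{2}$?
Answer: $\frac{22401289}{484416} \approx 46.244$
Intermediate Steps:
$\left(\left(- \frac{69}{72} - \frac{22}{-29}\right) + \left(7 + 0 \cdot 0\right)\right)^{2} = \left(\left(\left(-69\right) \frac{1}{72} - - \frac{22}{29}\right) + \left(7 + 0\right)\right)^{2} = \left(\left(- \frac{23}{24} + \frac{22}{29}\right) + 7\right)^{2} = \left(- \frac{139}{696} + 7\right)^{2} = \left(\frac{4733}{696}\right)^{2} = \frac{22401289}{484416}$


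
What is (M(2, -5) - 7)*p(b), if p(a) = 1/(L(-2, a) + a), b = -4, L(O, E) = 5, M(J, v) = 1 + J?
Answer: -4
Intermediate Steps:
p(a) = 1/(5 + a)
(M(2, -5) - 7)*p(b) = ((1 + 2) - 7)/(5 - 4) = (3 - 7)/1 = -4*1 = -4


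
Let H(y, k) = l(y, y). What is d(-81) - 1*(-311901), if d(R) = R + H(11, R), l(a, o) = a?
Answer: 311831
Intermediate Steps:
H(y, k) = y
d(R) = 11 + R (d(R) = R + 11 = 11 + R)
d(-81) - 1*(-311901) = (11 - 81) - 1*(-311901) = -70 + 311901 = 311831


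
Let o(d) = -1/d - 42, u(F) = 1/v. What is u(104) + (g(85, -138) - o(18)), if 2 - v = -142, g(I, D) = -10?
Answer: 513/16 ≈ 32.063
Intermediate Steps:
v = 144 (v = 2 - 1*(-142) = 2 + 142 = 144)
u(F) = 1/144
o(d) = -42 - 1/d
u(104) + (g(85, -138) - o(18)) = 1/144 + (-10 - (-42 - 1/18)) = 1/144 + (-10 - 1*(-757/18)) = 1/144 + (-10 + 757/18) = 1/144 + 577/18 = 513/16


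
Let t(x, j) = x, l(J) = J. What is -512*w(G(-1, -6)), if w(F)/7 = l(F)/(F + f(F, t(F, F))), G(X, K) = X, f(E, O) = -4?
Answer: -3584/5 ≈ -716.80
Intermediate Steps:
w(F) = 7*F/(-4 + F) (w(F) = 7*(F/(F - 4)) = 7*(F/(-4 + F)) = 7*F/(-4 + F))
-512*w(G(-1, -6)) = -3584*(-1)/(-4 - 1) = -3584*(-1)/(-5) = -3584*(-1)*(-1)/5 = -512*7/5 = -3584/5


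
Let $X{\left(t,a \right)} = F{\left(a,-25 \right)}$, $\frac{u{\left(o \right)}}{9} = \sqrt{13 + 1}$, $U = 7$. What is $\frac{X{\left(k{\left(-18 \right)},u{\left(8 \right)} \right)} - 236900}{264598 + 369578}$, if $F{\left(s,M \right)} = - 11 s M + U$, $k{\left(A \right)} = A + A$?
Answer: $- \frac{236893}{634176} + \frac{275 \sqrt{14}}{70464} \approx -0.35894$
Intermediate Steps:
$k{\left(A \right)} = 2 A$
$u{\left(o \right)} = 9 \sqrt{14}$ ($u{\left(o \right)} = 9 \sqrt{13 + 1} = 9 \sqrt{14}$)
$F{\left(s,M \right)} = 7 - 11 M s$ ($F{\left(s,M \right)} = - 11 s M + 7 = - 11 M s + 7 = 7 - 11 M s$)
$X{\left(t,a \right)} = 7 + 275 a$ ($X{\left(t,a \right)} = 7 - - 275 a = 7 + 275 a$)
$\frac{X{\left(k{\left(-18 \right)},u{\left(8 \right)} \right)} - 236900}{264598 + 369578} = \frac{\left(7 + 275 \cdot 9 \sqrt{14}\right) - 236900}{264598 + 369578} = \frac{\left(7 + 2475 \sqrt{14}\right) - 236900}{634176} = \left(-236893 + 2475 \sqrt{14}\right) \frac{1}{634176} = - \frac{236893}{634176} + \frac{275 \sqrt{14}}{70464}$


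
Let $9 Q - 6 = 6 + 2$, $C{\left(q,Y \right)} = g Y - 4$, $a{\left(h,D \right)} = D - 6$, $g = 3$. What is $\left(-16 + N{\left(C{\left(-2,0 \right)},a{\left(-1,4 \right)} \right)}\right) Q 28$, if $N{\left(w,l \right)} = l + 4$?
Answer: $- \frac{5488}{9} \approx -609.78$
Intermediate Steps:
$a{\left(h,D \right)} = -6 + D$ ($a{\left(h,D \right)} = D - 6 = -6 + D$)
$C{\left(q,Y \right)} = -4 + 3 Y$ ($C{\left(q,Y \right)} = 3 Y - 4 = -4 + 3 Y$)
$Q = \frac{14}{9}$ ($Q = \frac{2}{3} + \frac{6 + 2}{9} = \frac{2}{3} + \frac{1}{9} \cdot 8 = \frac{2}{3} + \frac{8}{9} = \frac{14}{9} \approx 1.5556$)
$N{\left(w,l \right)} = 4 + l$
$\left(-16 + N{\left(C{\left(-2,0 \right)},a{\left(-1,4 \right)} \right)}\right) Q 28 = \left(-16 + \left(4 + \left(-6 + 4\right)\right)\right) \frac{14}{9} \cdot 28 = \left(-16 + \left(4 - 2\right)\right) \frac{392}{9} = \left(-16 + 2\right) \frac{392}{9} = \left(-14\right) \frac{392}{9} = - \frac{5488}{9}$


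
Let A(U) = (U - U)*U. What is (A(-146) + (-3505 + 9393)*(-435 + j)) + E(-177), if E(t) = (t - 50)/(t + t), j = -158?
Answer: -1236020509/354 ≈ -3.4916e+6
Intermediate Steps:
E(t) = (-50 + t)/(2*t) (E(t) = (-50 + t)/((2*t)) = (-50 + t)*(1/(2*t)) = (-50 + t)/(2*t))
A(U) = 0 (A(U) = 0*U = 0)
(A(-146) + (-3505 + 9393)*(-435 + j)) + E(-177) = (0 + (-3505 + 9393)*(-435 - 158)) + (½)*(-50 - 177)/(-177) = (0 + 5888*(-593)) + (½)*(-1/177)*(-227) = (0 - 3491584) + 227/354 = -3491584 + 227/354 = -1236020509/354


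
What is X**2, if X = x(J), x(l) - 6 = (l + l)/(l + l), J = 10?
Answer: 49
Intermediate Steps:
x(l) = 7 (x(l) = 6 + (l + l)/(l + l) = 6 + (2*l)/((2*l)) = 6 + (2*l)*(1/(2*l)) = 6 + 1 = 7)
X = 7
X**2 = 7**2 = 49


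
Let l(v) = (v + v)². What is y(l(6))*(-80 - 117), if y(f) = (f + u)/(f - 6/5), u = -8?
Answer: -3940/21 ≈ -187.62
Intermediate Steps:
l(v) = 4*v² (l(v) = (2*v)² = 4*v²)
y(f) = (-8 + f)/(-6/5 + f) (y(f) = (f - 8)/(f - 6/5) = (-8 + f)/(f - 6*⅕) = (-8 + f)/(f - 6/5) = (-8 + f)/(-6/5 + f))
y(l(6))*(-80 - 117) = (5*(-8 + 4*6²)/(-6 + 5*(4*6²)))*(-80 - 117) = (5*(-8 + 4*36)/(-6 + 5*(4*36)))*(-197) = (5*(-8 + 144)/(-6 + 5*144))*(-197) = (5*136/(-6 + 720))*(-197) = (5*136/714)*(-197) = (5*(1/714)*136)*(-197) = (20/21)*(-197) = -3940/21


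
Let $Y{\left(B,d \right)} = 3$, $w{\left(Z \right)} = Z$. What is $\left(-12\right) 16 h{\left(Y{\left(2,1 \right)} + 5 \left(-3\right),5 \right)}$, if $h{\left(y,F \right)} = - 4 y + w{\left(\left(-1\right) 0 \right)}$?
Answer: $-9216$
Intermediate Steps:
$h{\left(y,F \right)} = - 4 y$ ($h{\left(y,F \right)} = - 4 y - 0 = - 4 y + 0 = - 4 y$)
$\left(-12\right) 16 h{\left(Y{\left(2,1 \right)} + 5 \left(-3\right),5 \right)} = \left(-12\right) 16 \left(- 4 \left(3 + 5 \left(-3\right)\right)\right) = - 192 \left(- 4 \left(3 - 15\right)\right) = - 192 \left(\left(-4\right) \left(-12\right)\right) = \left(-192\right) 48 = -9216$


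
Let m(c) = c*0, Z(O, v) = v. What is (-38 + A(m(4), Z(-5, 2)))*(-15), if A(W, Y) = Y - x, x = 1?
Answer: 555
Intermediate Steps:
m(c) = 0
A(W, Y) = -1 + Y (A(W, Y) = Y - 1*1 = Y - 1 = -1 + Y)
(-38 + A(m(4), Z(-5, 2)))*(-15) = (-38 + (-1 + 2))*(-15) = (-38 + 1)*(-15) = -37*(-15) = 555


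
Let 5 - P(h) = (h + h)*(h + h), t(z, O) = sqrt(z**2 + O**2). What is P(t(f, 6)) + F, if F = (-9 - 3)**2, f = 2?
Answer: -11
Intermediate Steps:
t(z, O) = sqrt(O**2 + z**2)
P(h) = 5 - 4*h**2 (P(h) = 5 - (h + h)*(h + h) = 5 - 2*h*2*h = 5 - 4*h**2)
F = 144 (F = (-12)**2 = 144)
P(t(f, 6)) + F = (5 - 4*(sqrt(6**2 + 2**2))**2) + 144 = (5 - 4*(sqrt(36 + 4))**2) + 144 = (5 - 4*(sqrt(40))**2) + 144 = (5 - 4*(2*sqrt(10))**2) + 144 = (5 - 4*40) + 144 = (5 - 160) + 144 = -155 + 144 = -11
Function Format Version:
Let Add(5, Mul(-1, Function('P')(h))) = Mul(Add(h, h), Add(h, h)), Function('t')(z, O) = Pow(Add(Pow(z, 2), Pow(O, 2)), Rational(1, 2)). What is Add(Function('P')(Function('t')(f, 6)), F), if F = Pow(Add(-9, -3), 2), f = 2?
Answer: -11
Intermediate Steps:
Function('t')(z, O) = Pow(Add(Pow(O, 2), Pow(z, 2)), Rational(1, 2))
Function('P')(h) = Add(5, Mul(-4, Pow(h, 2))) (Function('P')(h) = Add(5, Mul(-1, Mul(Add(h, h), Add(h, h)))) = Add(5, Mul(-1, Mul(Mul(2, h), Mul(2, h)))) = Add(5, Mul(-1, Mul(4, Pow(h, 2)))) = Add(5, Mul(-4, Pow(h, 2))))
F = 144 (F = Pow(-12, 2) = 144)
Add(Function('P')(Function('t')(f, 6)), F) = Add(Add(5, Mul(-4, Pow(Pow(Add(Pow(6, 2), Pow(2, 2)), Rational(1, 2)), 2))), 144) = Add(Add(5, Mul(-4, Pow(Pow(Add(36, 4), Rational(1, 2)), 2))), 144) = Add(Add(5, Mul(-4, Pow(Pow(40, Rational(1, 2)), 2))), 144) = Add(Add(5, Mul(-4, Pow(Mul(2, Pow(10, Rational(1, 2))), 2))), 144) = Add(Add(5, Mul(-4, 40)), 144) = Add(Add(5, -160), 144) = Add(-155, 144) = -11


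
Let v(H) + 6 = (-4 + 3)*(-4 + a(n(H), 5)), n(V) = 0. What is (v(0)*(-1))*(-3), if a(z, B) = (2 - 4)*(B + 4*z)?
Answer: 24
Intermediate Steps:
a(z, B) = -8*z - 2*B (a(z, B) = -2*(B + 4*z) = -8*z - 2*B)
v(H) = 8 (v(H) = -6 + (-4 + 3)*(-4 + (-8*0 - 2*5)) = -6 - (-4 + (0 - 10)) = -6 - (-4 - 10) = -6 - 1*(-14) = -6 + 14 = 8)
(v(0)*(-1))*(-3) = (8*(-1))*(-3) = -8*(-3) = 24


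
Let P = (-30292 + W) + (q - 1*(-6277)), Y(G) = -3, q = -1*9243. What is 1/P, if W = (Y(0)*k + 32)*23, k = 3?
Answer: -1/32729 ≈ -3.0554e-5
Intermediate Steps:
q = -9243
W = 529 (W = (-3*3 + 32)*23 = (-9 + 32)*23 = 23*23 = 529)
P = -32729 (P = (-30292 + 529) + (-9243 - 1*(-6277)) = -29763 + (-9243 + 6277) = -29763 - 2966 = -32729)
1/P = 1/(-32729) = -1/32729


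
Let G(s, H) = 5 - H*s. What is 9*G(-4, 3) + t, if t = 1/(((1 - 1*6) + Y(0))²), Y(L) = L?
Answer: 3826/25 ≈ 153.04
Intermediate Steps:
G(s, H) = 5 - H*s
t = 1/25 (t = 1/(((1 - 1*6) + 0)²) = 1/(((1 - 6) + 0)²) = 1/((-5 + 0)²) = 1/((-5)²) = 1/25 ≈ 0.040000)
9*G(-4, 3) + t = 9*(5 - 1*3*(-4)) + 1/25 = 9*(5 + 12) + 1/25 = 9*17 + 1/25 = 153 + 1/25 = 3826/25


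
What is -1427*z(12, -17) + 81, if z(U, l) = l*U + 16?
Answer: 268357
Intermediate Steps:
z(U, l) = 16 + U*l (z(U, l) = U*l + 16 = 16 + U*l)
-1427*z(12, -17) + 81 = -1427*(16 + 12*(-17)) + 81 = -1427*(16 - 204) + 81 = -1427*(-188) + 81 = 268276 + 81 = 268357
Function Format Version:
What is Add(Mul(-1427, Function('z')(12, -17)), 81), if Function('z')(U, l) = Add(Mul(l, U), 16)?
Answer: 268357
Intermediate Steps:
Function('z')(U, l) = Add(16, Mul(U, l)) (Function('z')(U, l) = Add(Mul(U, l), 16) = Add(16, Mul(U, l)))
Add(Mul(-1427, Function('z')(12, -17)), 81) = Add(Mul(-1427, Add(16, Mul(12, -17))), 81) = Add(Mul(-1427, Add(16, -204)), 81) = Add(Mul(-1427, -188), 81) = Add(268276, 81) = 268357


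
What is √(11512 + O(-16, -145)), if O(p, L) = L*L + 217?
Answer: √32754 ≈ 180.98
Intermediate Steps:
O(p, L) = 217 + L² (O(p, L) = L² + 217 = 217 + L²)
√(11512 + O(-16, -145)) = √(11512 + (217 + (-145)²)) = √(11512 + (217 + 21025)) = √(11512 + 21242) = √32754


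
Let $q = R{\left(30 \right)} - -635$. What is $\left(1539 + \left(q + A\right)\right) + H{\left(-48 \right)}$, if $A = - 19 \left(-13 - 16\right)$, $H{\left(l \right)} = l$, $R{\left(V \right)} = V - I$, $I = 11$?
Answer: $2696$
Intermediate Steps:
$R{\left(V \right)} = -11 + V$ ($R{\left(V \right)} = V - 11 = -11 + V$)
$q = 654$ ($q = \left(-11 + 30\right) - -635 = 19 + 635 = 654$)
$A = 551$ ($A = \left(-19\right) \left(-29\right) = 551$)
$\left(1539 + \left(q + A\right)\right) + H{\left(-48 \right)} = \left(1539 + \left(654 + 551\right)\right) - 48 = \left(1539 + 1205\right) - 48 = 2744 - 48 = 2696$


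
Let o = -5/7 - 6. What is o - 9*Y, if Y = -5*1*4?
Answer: 1213/7 ≈ 173.29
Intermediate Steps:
o = -47/7 (o = -5*⅐ - 6 = -5/7 - 6 = -47/7 ≈ -6.7143)
Y = -20 (Y = -5*4 = -20)
o - 9*Y = -47/7 - 9*(-20) = -47/7 + 180 = 1213/7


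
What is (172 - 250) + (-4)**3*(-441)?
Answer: 28146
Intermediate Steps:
(172 - 250) + (-4)**3*(-441) = -78 - 64*(-441) = -78 + 28224 = 28146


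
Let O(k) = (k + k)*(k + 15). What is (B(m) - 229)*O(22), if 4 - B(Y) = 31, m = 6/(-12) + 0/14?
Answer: -416768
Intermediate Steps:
O(k) = 2*k*(15 + k) (O(k) = (2*k)*(15 + k) = 2*k*(15 + k))
m = -1/2 (m = 6*(-1/12) + 0*(1/14) = -1/2 + 0 = -1/2 ≈ -0.50000)
B(Y) = -27 (B(Y) = 4 - 1*31 = 4 - 31 = -27)
(B(m) - 229)*O(22) = (-27 - 229)*(2*22*(15 + 22)) = -512*22*37 = -256*1628 = -416768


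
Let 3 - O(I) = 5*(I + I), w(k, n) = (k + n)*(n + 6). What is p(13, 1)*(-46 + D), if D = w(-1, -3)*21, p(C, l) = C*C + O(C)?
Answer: -12516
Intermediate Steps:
w(k, n) = (6 + n)*(k + n) (w(k, n) = (k + n)*(6 + n) = (6 + n)*(k + n))
O(I) = 3 - 10*I (O(I) = 3 - 5*(I + I) = 3 - 5*2*I = 3 - 10*I)
p(C, l) = 3 + C² - 10*C (p(C, l) = C*C + (3 - 10*C) = C² + (3 - 10*C) = 3 + C² - 10*C)
D = -252 (D = ((-3)² + 6*(-1) + 6*(-3) - 1*(-3))*21 = (9 - 6 - 18 + 3)*21 = -12*21 = -252)
p(13, 1)*(-46 + D) = (3 + 13² - 10*13)*(-46 - 252) = (3 + 169 - 130)*(-298) = 42*(-298) = -12516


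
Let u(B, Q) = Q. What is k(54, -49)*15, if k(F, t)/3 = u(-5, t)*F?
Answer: -119070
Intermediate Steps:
k(F, t) = 3*F*t (k(F, t) = 3*(t*F) = 3*(F*t) = 3*F*t)
k(54, -49)*15 = (3*54*(-49))*15 = -7938*15 = -119070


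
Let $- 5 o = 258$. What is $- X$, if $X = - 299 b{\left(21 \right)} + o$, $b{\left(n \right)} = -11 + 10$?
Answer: $- \frac{1237}{5} \approx -247.4$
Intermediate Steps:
$o = - \frac{258}{5}$ ($o = \left(- \frac{1}{5}\right) 258 = - \frac{258}{5} \approx -51.6$)
$b{\left(n \right)} = -1$
$X = \frac{1237}{5}$ ($X = \left(-299\right) \left(-1\right) - \frac{258}{5} = 299 - \frac{258}{5} = \frac{1237}{5} \approx 247.4$)
$- X = \left(-1\right) \frac{1237}{5} = - \frac{1237}{5}$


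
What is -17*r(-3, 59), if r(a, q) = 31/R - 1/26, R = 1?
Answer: -13685/26 ≈ -526.35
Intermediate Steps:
r(a, q) = 805/26 (r(a, q) = 31/1 - 1/26 = 31*1 - 1*1/26 = 31 - 1/26 = 805/26)
-17*r(-3, 59) = -17*805/26 = -13685/26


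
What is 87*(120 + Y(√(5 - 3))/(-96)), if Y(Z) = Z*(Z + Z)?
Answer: 83491/8 ≈ 10436.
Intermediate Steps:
Y(Z) = 2*Z² (Y(Z) = Z*(2*Z) = 2*Z²)
87*(120 + Y(√(5 - 3))/(-96)) = 87*(120 + (2*(√(5 - 3))²)/(-96)) = 87*(120 + (2*(√2)²)*(-1/96)) = 87*(120 + (2*2)*(-1/96)) = 87*(120 + 4*(-1/96)) = 87*(120 - 1/24) = 87*(2879/24) = 83491/8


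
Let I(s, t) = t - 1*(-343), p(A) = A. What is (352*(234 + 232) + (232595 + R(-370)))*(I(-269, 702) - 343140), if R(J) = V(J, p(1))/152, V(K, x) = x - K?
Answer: -1085479588375/8 ≈ -1.3568e+11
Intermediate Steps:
I(s, t) = 343 + t (I(s, t) = t + 343 = 343 + t)
R(J) = 1/152 - J/152 (R(J) = (1 - J)/152 = (1 - J)*(1/152) = 1/152 - J/152)
(352*(234 + 232) + (232595 + R(-370)))*(I(-269, 702) - 343140) = (352*(234 + 232) + (232595 + (1/152 - 1/152*(-370))))*((343 + 702) - 343140) = (352*466 + (232595 + (1/152 + 185/76)))*(1045 - 343140) = (164032 + (232595 + 371/152))*(-342095) = (164032 + 35354811/152)*(-342095) = (60287675/152)*(-342095) = -1085479588375/8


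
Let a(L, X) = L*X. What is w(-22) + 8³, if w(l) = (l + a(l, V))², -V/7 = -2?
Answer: 109412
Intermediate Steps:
V = 14 (V = -7*(-2) = 14)
w(l) = 225*l² (w(l) = (l + l*14)² = (l + 14*l)² = (15*l)² = 225*l²)
w(-22) + 8³ = 225*(-22)² + 8³ = 225*484 + 512 = 108900 + 512 = 109412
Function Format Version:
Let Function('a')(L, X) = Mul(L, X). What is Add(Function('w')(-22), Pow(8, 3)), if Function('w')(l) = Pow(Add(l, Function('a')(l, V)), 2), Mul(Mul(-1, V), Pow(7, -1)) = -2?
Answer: 109412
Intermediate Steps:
V = 14 (V = Mul(-7, -2) = 14)
Function('w')(l) = Mul(225, Pow(l, 2)) (Function('w')(l) = Pow(Add(l, Mul(l, 14)), 2) = Pow(Add(l, Mul(14, l)), 2) = Pow(Mul(15, l), 2) = Mul(225, Pow(l, 2)))
Add(Function('w')(-22), Pow(8, 3)) = Add(Mul(225, Pow(-22, 2)), Pow(8, 3)) = Add(Mul(225, 484), 512) = Add(108900, 512) = 109412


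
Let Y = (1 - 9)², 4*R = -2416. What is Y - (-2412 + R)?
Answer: 3080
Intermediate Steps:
R = -604 (R = (¼)*(-2416) = -604)
Y = 64 (Y = (-8)² = 64)
Y - (-2412 + R) = 64 - (-2412 - 604) = 64 - 1*(-3016) = 64 + 3016 = 3080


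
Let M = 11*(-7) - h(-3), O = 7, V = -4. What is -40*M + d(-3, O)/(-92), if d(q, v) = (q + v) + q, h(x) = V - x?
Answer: 279679/92 ≈ 3040.0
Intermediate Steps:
h(x) = -4 - x
d(q, v) = v + 2*q
M = -76 (M = 11*(-7) - (-4 - 1*(-3)) = -77 - (-4 + 3) = -77 - 1*(-1) = -77 + 1 = -76)
-40*M + d(-3, O)/(-92) = -40*(-76) + (7 + 2*(-3))/(-92) = 3040 + (7 - 6)*(-1/92) = 3040 + 1*(-1/92) = 3040 - 1/92 = 279679/92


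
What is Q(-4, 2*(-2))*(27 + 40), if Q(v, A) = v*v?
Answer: 1072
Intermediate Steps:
Q(v, A) = v²
Q(-4, 2*(-2))*(27 + 40) = (-4)²*(27 + 40) = 16*67 = 1072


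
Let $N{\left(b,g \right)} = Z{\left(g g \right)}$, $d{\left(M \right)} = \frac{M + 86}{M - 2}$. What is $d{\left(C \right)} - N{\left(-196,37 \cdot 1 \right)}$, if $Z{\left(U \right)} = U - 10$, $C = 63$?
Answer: $- \frac{82750}{61} \approx -1356.6$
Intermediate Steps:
$d{\left(M \right)} = \frac{86 + M}{-2 + M}$
$Z{\left(U \right)} = -10 + U$
$N{\left(b,g \right)} = -10 + g^{2}$ ($N{\left(b,g \right)} = -10 + g g = -10 + g^{2}$)
$d{\left(C \right)} - N{\left(-196,37 \cdot 1 \right)} = \frac{86 + 63}{-2 + 63} - \left(-10 + \left(37 \cdot 1\right)^{2}\right) = \frac{1}{61} \cdot 149 - \left(-10 + 37^{2}\right) = \frac{1}{61} \cdot 149 - \left(-10 + 1369\right) = \frac{149}{61} - 1359 = - \frac{82750}{61}$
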